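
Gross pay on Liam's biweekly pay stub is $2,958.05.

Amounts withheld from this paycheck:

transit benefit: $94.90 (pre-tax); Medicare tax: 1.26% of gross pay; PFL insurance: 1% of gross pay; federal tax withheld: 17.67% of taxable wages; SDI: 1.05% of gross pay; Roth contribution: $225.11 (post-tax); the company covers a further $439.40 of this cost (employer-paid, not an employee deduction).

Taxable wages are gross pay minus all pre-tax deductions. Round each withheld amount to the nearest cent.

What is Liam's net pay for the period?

$2,034.21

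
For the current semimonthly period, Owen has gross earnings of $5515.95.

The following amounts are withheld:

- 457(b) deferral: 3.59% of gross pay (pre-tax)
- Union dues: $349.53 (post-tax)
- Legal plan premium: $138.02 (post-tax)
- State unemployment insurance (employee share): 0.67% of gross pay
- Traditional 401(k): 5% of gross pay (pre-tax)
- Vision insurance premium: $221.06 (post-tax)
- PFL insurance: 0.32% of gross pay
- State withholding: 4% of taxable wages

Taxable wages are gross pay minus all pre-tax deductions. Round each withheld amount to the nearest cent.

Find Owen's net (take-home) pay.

$4077.22

457(b) deferral: $5515.95 × 0.0359 = $198.02
Traditional 401(k): $5515.95 × 0.05 = $275.80
Pre-tax total = $198.02 + $275.80 = $473.82
Taxable wages = $5515.95 − $473.82 = $5042.13
State withholding: $5042.13 × 0.04 = $201.69
State unemployment insurance (employee share): $5515.95 × 0.0067 = $36.96
PFL insurance: $5515.95 × 0.0032 = $17.65
Union dues: $349.53
Legal plan premium: $138.02
Vision insurance premium: $221.06
Total deductions = $198.02 + $275.80 + $201.69 + $36.96 + $17.65 + $349.53 + $138.02 + $221.06 = $1438.73
Net pay = $5515.95 − $1438.73 = $4077.22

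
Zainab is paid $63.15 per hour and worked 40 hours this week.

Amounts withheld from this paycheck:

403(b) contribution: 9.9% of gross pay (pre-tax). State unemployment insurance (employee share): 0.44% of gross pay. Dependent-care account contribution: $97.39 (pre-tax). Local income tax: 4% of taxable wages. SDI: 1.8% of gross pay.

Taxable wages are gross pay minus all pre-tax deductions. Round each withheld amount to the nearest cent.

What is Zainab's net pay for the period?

$2,034.82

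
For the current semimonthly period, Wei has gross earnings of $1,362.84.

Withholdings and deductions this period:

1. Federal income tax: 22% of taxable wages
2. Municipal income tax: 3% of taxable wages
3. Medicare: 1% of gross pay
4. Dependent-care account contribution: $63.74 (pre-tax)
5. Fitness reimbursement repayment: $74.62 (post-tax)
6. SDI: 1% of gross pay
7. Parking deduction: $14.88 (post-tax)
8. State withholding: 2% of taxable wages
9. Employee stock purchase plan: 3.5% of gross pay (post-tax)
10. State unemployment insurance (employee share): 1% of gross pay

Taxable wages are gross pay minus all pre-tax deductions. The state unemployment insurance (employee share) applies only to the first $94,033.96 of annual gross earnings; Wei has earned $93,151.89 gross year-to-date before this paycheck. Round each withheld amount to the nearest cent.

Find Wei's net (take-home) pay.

Dependent-care account contribution: $63.74
Taxable wages = $1,362.84 − $63.74 = $1,299.10
State withholding: $1,299.10 × 0.02 = $25.98
Municipal income tax: $1,299.10 × 0.03 = $38.97
Federal income tax: $1,299.10 × 0.22 = $285.80
Medicare: $1,362.84 × 0.01 = $13.63
SDI: $1,362.84 × 0.01 = $13.63
State unemployment insurance (employee share): only $94,033.96 − $93,151.89 = $882.07 of this check is subject → $882.07 × 0.01 = $8.82
Fitness reimbursement repayment: $74.62
Parking deduction: $14.88
Employee stock purchase plan: $1,362.84 × 0.035 = $47.70
Total deductions = $63.74 + $25.98 + $38.97 + $285.80 + $13.63 + $13.63 + $8.82 + $74.62 + $14.88 + $47.70 = $587.77
Net pay = $1,362.84 − $587.77 = $775.07

$775.07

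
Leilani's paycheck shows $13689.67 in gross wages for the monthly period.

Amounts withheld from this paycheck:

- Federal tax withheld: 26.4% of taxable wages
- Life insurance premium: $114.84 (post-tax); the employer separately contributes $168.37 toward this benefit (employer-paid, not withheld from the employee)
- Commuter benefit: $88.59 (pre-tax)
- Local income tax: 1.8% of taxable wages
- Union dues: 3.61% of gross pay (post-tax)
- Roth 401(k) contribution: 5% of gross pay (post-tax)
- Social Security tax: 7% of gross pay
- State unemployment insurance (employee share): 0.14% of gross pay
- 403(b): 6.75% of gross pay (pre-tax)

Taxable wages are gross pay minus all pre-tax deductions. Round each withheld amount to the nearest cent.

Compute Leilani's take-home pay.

$6831.13

403(b): $13689.67 × 0.0675 = $924.05
Commuter benefit: $88.59
Pre-tax total = $924.05 + $88.59 = $1012.64
Taxable wages = $13689.67 − $1012.64 = $12677.03
Federal tax withheld: $12677.03 × 0.264 = $3346.74
Local income tax: $12677.03 × 0.018 = $228.19
Social Security tax: $13689.67 × 0.07 = $958.28
State unemployment insurance (employee share): $13689.67 × 0.0014 = $19.17
Union dues: $13689.67 × 0.0361 = $494.20
Roth 401(k) contribution: $13689.67 × 0.05 = $684.48
Life insurance premium: $114.84
(Employer's $168.37 toward life insurance premium is not withheld from the employee.)
Total deductions = $924.05 + $88.59 + $3346.74 + $228.19 + $958.28 + $19.17 + $494.20 + $684.48 + $114.84 = $6858.54
Net pay = $13689.67 − $6858.54 = $6831.13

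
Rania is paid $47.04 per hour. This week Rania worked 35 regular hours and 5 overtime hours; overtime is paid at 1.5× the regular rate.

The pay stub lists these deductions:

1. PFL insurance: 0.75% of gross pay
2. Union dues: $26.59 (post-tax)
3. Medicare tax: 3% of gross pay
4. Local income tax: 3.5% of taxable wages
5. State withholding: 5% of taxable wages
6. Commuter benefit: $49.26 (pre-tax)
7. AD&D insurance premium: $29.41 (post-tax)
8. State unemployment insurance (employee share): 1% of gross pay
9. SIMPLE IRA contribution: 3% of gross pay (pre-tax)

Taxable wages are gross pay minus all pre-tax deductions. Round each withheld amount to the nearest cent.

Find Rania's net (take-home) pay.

$1578.35

Regular pay: 35 × $47.04 = $1646.40
Overtime pay: 5 × $47.04 × 1.5 = $352.80
Gross pay = $1646.40 + $352.80 = $1999.20
SIMPLE IRA contribution: $1999.20 × 0.03 = $59.98
Commuter benefit: $49.26
Pre-tax total = $59.98 + $49.26 = $109.24
Taxable wages = $1999.20 − $109.24 = $1889.96
State withholding: $1889.96 × 0.05 = $94.50
Local income tax: $1889.96 × 0.035 = $66.15
State unemployment insurance (employee share): $1999.20 × 0.01 = $19.99
Medicare tax: $1999.20 × 0.03 = $59.98
PFL insurance: $1999.20 × 0.0075 = $14.99
Union dues: $26.59
AD&D insurance premium: $29.41
Total deductions = $59.98 + $49.26 + $94.50 + $66.15 + $19.99 + $59.98 + $14.99 + $26.59 + $29.41 = $420.85
Net pay = $1999.20 − $420.85 = $1578.35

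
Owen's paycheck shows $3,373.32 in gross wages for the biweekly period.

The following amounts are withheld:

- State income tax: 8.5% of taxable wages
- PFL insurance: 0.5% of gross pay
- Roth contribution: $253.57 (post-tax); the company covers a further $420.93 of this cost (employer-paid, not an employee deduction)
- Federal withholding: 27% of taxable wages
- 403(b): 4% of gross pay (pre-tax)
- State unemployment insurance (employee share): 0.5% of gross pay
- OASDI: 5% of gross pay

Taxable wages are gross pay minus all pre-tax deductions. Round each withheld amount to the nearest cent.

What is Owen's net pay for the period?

$1,632.78

403(b): $3,373.32 × 0.04 = $134.93
Taxable wages = $3,373.32 − $134.93 = $3,238.39
State income tax: $3,238.39 × 0.085 = $275.26
Federal withholding: $3,238.39 × 0.27 = $874.37
OASDI: $3,373.32 × 0.05 = $168.67
State unemployment insurance (employee share): $3,373.32 × 0.005 = $16.87
PFL insurance: $3,373.32 × 0.005 = $16.87
Roth contribution: $253.57
(Employer's $420.93 toward Roth contribution is not withheld from the employee.)
Total deductions = $134.93 + $275.26 + $874.37 + $168.67 + $16.87 + $16.87 + $253.57 = $1,740.54
Net pay = $3,373.32 − $1,740.54 = $1,632.78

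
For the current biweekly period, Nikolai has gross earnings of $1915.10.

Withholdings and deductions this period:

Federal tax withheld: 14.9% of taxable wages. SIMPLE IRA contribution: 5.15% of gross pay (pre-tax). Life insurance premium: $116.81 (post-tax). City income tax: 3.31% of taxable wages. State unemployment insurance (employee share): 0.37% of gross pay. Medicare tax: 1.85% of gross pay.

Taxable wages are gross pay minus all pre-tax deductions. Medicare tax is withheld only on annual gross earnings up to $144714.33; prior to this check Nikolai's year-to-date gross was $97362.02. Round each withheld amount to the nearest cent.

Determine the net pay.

$1326.36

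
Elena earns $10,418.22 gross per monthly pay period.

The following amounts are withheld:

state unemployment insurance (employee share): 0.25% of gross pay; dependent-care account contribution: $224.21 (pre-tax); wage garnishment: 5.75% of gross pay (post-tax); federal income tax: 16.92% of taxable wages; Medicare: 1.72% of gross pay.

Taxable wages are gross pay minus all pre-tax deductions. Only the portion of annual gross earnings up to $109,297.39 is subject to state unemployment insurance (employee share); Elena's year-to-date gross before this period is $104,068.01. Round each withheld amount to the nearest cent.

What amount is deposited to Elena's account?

$7,677.87

Dependent-care account contribution: $224.21
Taxable wages = $10,418.22 − $224.21 = $10,194.01
Federal income tax: $10,194.01 × 0.1692 = $1,724.83
State unemployment insurance (employee share): only $109,297.39 − $104,068.01 = $5,229.38 of this check is subject → $5,229.38 × 0.0025 = $13.07
Medicare: $10,418.22 × 0.0172 = $179.19
Wage garnishment: $10,418.22 × 0.0575 = $599.05
Total deductions = $224.21 + $1,724.83 + $13.07 + $179.19 + $599.05 = $2,740.35
Net pay = $10,418.22 − $2,740.35 = $7,677.87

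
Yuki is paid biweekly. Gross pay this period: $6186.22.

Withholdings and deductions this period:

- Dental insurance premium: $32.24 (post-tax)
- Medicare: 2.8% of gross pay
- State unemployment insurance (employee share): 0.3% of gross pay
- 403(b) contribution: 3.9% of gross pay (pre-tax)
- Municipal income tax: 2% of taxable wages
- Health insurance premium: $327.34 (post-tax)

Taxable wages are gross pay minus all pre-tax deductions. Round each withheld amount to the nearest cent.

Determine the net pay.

$5274.71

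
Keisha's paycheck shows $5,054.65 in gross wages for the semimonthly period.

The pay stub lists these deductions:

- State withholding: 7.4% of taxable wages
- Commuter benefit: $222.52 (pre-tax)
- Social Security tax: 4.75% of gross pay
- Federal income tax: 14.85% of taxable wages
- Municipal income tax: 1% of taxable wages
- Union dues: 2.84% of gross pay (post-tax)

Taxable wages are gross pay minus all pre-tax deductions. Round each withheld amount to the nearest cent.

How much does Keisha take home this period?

$3,325.01

Commuter benefit: $222.52
Taxable wages = $5,054.65 − $222.52 = $4,832.13
Federal income tax: $4,832.13 × 0.1485 = $717.57
State withholding: $4,832.13 × 0.074 = $357.58
Municipal income tax: $4,832.13 × 0.01 = $48.32
Social Security tax: $5,054.65 × 0.0475 = $240.10
Union dues: $5,054.65 × 0.0284 = $143.55
Total deductions = $222.52 + $717.57 + $357.58 + $48.32 + $240.10 + $143.55 = $1,729.64
Net pay = $5,054.65 − $1,729.64 = $3,325.01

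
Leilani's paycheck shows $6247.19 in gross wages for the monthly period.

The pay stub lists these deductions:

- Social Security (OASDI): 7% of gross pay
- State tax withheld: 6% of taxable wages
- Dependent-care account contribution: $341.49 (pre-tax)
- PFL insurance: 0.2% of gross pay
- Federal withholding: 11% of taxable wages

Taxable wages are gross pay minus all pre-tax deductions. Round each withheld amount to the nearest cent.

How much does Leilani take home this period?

$4451.94

Dependent-care account contribution: $341.49
Taxable wages = $6247.19 − $341.49 = $5905.70
Federal withholding: $5905.70 × 0.11 = $649.63
State tax withheld: $5905.70 × 0.06 = $354.34
PFL insurance: $6247.19 × 0.002 = $12.49
Social Security (OASDI): $6247.19 × 0.07 = $437.30
Total deductions = $341.49 + $649.63 + $354.34 + $12.49 + $437.30 = $1795.25
Net pay = $6247.19 − $1795.25 = $4451.94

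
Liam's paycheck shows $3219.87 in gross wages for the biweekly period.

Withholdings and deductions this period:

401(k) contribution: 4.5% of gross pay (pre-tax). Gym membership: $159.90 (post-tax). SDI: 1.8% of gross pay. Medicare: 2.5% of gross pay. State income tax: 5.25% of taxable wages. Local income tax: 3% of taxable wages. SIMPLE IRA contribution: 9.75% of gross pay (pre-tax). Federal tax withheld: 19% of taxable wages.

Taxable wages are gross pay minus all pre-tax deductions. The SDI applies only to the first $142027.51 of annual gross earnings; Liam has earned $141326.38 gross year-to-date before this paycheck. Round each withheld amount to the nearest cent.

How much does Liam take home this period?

401(k) contribution: $3219.87 × 0.045 = $144.89
SIMPLE IRA contribution: $3219.87 × 0.0975 = $313.94
Pre-tax total = $144.89 + $313.94 = $458.83
Taxable wages = $3219.87 − $458.83 = $2761.04
State income tax: $2761.04 × 0.0525 = $144.95
Federal tax withheld: $2761.04 × 0.19 = $524.60
Local income tax: $2761.04 × 0.03 = $82.83
SDI: only $142027.51 − $141326.38 = $701.13 of this check is subject → $701.13 × 0.018 = $12.62
Medicare: $3219.87 × 0.025 = $80.50
Gym membership: $159.90
Total deductions = $144.89 + $313.94 + $144.95 + $524.60 + $82.83 + $12.62 + $80.50 + $159.90 = $1464.23
Net pay = $3219.87 − $1464.23 = $1755.64

$1755.64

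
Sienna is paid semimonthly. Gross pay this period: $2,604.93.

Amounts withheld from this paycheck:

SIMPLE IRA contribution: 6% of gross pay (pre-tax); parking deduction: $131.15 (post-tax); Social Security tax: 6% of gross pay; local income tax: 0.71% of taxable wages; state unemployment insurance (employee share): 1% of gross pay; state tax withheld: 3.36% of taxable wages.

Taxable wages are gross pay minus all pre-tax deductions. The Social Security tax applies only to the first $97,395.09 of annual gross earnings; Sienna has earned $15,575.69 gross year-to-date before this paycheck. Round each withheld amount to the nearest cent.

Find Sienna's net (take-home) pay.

$2,035.47

SIMPLE IRA contribution: $2,604.93 × 0.06 = $156.30
Taxable wages = $2,604.93 − $156.30 = $2,448.63
Local income tax: $2,448.63 × 0.0071 = $17.39
State tax withheld: $2,448.63 × 0.0336 = $82.27
Social Security tax: cap not yet reached, full $2,604.93 is subject → $2,604.93 × 0.06 = $156.30
State unemployment insurance (employee share): $2,604.93 × 0.01 = $26.05
Parking deduction: $131.15
Total deductions = $156.30 + $17.39 + $82.27 + $156.30 + $26.05 + $131.15 = $569.46
Net pay = $2,604.93 − $569.46 = $2,035.47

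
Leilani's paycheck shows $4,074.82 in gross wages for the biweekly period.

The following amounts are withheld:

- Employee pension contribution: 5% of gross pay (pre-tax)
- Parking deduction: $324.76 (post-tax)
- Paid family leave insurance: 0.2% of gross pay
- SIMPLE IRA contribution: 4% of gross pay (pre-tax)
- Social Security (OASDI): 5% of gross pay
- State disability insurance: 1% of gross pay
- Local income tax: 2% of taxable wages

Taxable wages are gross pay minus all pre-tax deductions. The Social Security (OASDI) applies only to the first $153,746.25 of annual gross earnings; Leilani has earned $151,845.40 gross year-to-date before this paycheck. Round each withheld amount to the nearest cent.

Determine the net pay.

$3,165.23

SIMPLE IRA contribution: $4,074.82 × 0.04 = $162.99
Employee pension contribution: $4,074.82 × 0.05 = $203.74
Pre-tax total = $162.99 + $203.74 = $366.73
Taxable wages = $4,074.82 − $366.73 = $3,708.09
Local income tax: $3,708.09 × 0.02 = $74.16
State disability insurance: $4,074.82 × 0.01 = $40.75
Social Security (OASDI): only $153,746.25 − $151,845.40 = $1,900.85 of this check is subject → $1,900.85 × 0.05 = $95.04
Paid family leave insurance: $4,074.82 × 0.002 = $8.15
Parking deduction: $324.76
Total deductions = $162.99 + $203.74 + $74.16 + $40.75 + $95.04 + $8.15 + $324.76 = $909.59
Net pay = $4,074.82 − $909.59 = $3,165.23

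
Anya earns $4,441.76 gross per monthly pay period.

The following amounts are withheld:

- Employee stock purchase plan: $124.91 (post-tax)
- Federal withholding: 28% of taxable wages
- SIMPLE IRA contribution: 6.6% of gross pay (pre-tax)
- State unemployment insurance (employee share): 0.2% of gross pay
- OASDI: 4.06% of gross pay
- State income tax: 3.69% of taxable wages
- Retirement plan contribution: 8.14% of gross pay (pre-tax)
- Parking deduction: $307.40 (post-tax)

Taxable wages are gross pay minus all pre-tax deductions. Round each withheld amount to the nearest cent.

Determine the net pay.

SIMPLE IRA contribution: $4,441.76 × 0.066 = $293.16
Retirement plan contribution: $4,441.76 × 0.0814 = $361.56
Pre-tax total = $293.16 + $361.56 = $654.72
Taxable wages = $4,441.76 − $654.72 = $3,787.04
Federal withholding: $3,787.04 × 0.28 = $1,060.37
State income tax: $3,787.04 × 0.0369 = $139.74
OASDI: $4,441.76 × 0.0406 = $180.34
State unemployment insurance (employee share): $4,441.76 × 0.002 = $8.88
Employee stock purchase plan: $124.91
Parking deduction: $307.40
Total deductions = $293.16 + $361.56 + $1,060.37 + $139.74 + $180.34 + $8.88 + $124.91 + $307.40 = $2,476.36
Net pay = $4,441.76 − $2,476.36 = $1,965.40

$1,965.40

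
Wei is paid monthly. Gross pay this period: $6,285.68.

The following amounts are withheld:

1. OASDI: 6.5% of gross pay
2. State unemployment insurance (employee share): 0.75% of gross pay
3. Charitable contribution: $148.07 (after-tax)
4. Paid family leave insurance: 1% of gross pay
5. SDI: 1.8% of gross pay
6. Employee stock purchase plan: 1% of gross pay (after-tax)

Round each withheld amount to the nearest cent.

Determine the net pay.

$5,443.04

State unemployment insurance (employee share): $6,285.68 × 0.0075 = $47.14
OASDI: $6,285.68 × 0.065 = $408.57
Paid family leave insurance: $6,285.68 × 0.01 = $62.86
SDI: $6,285.68 × 0.018 = $113.14
Employee stock purchase plan: $6,285.68 × 0.01 = $62.86
Charitable contribution: $148.07
Total deductions = $47.14 + $408.57 + $62.86 + $113.14 + $62.86 + $148.07 = $842.64
Net pay = $6,285.68 − $842.64 = $5,443.04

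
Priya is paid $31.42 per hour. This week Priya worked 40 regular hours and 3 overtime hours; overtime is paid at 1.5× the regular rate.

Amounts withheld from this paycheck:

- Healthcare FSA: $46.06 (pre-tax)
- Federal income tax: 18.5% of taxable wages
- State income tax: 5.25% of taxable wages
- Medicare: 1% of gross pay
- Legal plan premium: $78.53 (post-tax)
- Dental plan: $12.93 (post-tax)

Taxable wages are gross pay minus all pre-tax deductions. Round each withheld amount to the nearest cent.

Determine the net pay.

Regular pay: 40 × $31.42 = $1256.80
Overtime pay: 3 × $31.42 × 1.5 = $141.39
Gross pay = $1256.80 + $141.39 = $1398.19
Healthcare FSA: $46.06
Taxable wages = $1398.19 − $46.06 = $1352.13
State income tax: $1352.13 × 0.0525 = $70.99
Federal income tax: $1352.13 × 0.185 = $250.14
Medicare: $1398.19 × 0.01 = $13.98
Dental plan: $12.93
Legal plan premium: $78.53
Total deductions = $46.06 + $70.99 + $250.14 + $13.98 + $12.93 + $78.53 = $472.63
Net pay = $1398.19 − $472.63 = $925.56

$925.56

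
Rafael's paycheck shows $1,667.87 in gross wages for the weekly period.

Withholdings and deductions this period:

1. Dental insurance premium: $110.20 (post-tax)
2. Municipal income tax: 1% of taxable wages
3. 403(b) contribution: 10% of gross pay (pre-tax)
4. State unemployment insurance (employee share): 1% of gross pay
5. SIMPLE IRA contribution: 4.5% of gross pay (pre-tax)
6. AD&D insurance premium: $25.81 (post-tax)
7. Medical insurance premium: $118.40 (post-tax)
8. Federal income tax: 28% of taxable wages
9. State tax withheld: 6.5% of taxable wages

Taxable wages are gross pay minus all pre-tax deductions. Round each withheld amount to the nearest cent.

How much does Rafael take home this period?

403(b) contribution: $1,667.87 × 0.1 = $166.79
SIMPLE IRA contribution: $1,667.87 × 0.045 = $75.05
Pre-tax total = $166.79 + $75.05 = $241.84
Taxable wages = $1,667.87 − $241.84 = $1,426.03
State tax withheld: $1,426.03 × 0.065 = $92.69
Federal income tax: $1,426.03 × 0.28 = $399.29
Municipal income tax: $1,426.03 × 0.01 = $14.26
State unemployment insurance (employee share): $1,667.87 × 0.01 = $16.68
Medical insurance premium: $118.40
Dental insurance premium: $110.20
AD&D insurance premium: $25.81
Total deductions = $166.79 + $75.05 + $92.69 + $399.29 + $14.26 + $16.68 + $118.40 + $110.20 + $25.81 = $1,019.17
Net pay = $1,667.87 − $1,019.17 = $648.70

$648.70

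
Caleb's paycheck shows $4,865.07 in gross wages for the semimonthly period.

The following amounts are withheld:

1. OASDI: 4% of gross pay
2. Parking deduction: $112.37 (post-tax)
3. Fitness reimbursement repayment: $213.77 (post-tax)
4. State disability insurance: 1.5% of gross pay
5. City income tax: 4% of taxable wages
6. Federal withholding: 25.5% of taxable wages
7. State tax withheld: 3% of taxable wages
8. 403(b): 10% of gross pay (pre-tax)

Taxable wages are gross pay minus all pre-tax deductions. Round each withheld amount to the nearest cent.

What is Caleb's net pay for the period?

403(b): $4,865.07 × 0.1 = $486.51
Taxable wages = $4,865.07 − $486.51 = $4,378.56
Federal withholding: $4,378.56 × 0.255 = $1,116.53
State tax withheld: $4,378.56 × 0.03 = $131.36
City income tax: $4,378.56 × 0.04 = $175.14
OASDI: $4,865.07 × 0.04 = $194.60
State disability insurance: $4,865.07 × 0.015 = $72.98
Fitness reimbursement repayment: $213.77
Parking deduction: $112.37
Total deductions = $486.51 + $1,116.53 + $131.36 + $175.14 + $194.60 + $72.98 + $213.77 + $112.37 = $2,503.26
Net pay = $4,865.07 − $2,503.26 = $2,361.81

$2,361.81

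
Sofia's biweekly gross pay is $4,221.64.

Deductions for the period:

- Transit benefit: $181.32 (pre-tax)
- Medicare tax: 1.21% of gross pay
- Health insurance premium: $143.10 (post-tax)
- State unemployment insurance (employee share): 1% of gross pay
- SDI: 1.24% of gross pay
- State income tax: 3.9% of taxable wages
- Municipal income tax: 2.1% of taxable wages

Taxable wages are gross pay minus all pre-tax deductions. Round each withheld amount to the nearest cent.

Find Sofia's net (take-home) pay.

Transit benefit: $181.32
Taxable wages = $4,221.64 − $181.32 = $4,040.32
State income tax: $4,040.32 × 0.039 = $157.57
Municipal income tax: $4,040.32 × 0.021 = $84.85
Medicare tax: $4,221.64 × 0.0121 = $51.08
SDI: $4,221.64 × 0.0124 = $52.35
State unemployment insurance (employee share): $4,221.64 × 0.01 = $42.22
Health insurance premium: $143.10
Total deductions = $181.32 + $157.57 + $84.85 + $51.08 + $52.35 + $42.22 + $143.10 = $712.49
Net pay = $4,221.64 − $712.49 = $3,509.15

$3,509.15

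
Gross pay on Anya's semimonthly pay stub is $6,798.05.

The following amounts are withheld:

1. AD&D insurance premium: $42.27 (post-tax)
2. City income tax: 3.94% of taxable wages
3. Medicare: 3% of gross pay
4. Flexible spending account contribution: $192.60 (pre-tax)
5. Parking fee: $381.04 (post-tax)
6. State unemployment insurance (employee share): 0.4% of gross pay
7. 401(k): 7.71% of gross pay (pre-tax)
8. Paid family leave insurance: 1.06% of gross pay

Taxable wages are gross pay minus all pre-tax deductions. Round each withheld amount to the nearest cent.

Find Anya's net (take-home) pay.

$5,115.22

Flexible spending account contribution: $192.60
401(k): $6,798.05 × 0.0771 = $524.13
Pre-tax total = $192.60 + $524.13 = $716.73
Taxable wages = $6,798.05 − $716.73 = $6,081.32
City income tax: $6,081.32 × 0.0394 = $239.60
Paid family leave insurance: $6,798.05 × 0.0106 = $72.06
State unemployment insurance (employee share): $6,798.05 × 0.004 = $27.19
Medicare: $6,798.05 × 0.03 = $203.94
Parking fee: $381.04
AD&D insurance premium: $42.27
Total deductions = $192.60 + $524.13 + $239.60 + $72.06 + $27.19 + $203.94 + $381.04 + $42.27 = $1,682.83
Net pay = $6,798.05 − $1,682.83 = $5,115.22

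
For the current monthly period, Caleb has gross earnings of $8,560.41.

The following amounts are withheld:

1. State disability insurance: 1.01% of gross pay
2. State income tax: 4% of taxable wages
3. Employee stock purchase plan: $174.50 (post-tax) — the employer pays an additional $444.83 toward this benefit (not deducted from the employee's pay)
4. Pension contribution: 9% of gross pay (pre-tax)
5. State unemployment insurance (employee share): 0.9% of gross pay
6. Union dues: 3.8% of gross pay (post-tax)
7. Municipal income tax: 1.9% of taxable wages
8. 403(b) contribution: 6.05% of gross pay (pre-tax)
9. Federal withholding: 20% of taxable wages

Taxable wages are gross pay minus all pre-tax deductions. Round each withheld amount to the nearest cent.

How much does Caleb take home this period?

$4,725.31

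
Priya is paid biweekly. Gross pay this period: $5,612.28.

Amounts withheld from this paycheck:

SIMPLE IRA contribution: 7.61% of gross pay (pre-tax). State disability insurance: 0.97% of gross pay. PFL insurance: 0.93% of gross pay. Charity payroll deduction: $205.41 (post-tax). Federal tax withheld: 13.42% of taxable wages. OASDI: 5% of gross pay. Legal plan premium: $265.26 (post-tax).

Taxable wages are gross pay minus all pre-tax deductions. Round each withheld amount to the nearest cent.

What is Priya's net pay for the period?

SIMPLE IRA contribution: $5,612.28 × 0.0761 = $427.09
Taxable wages = $5,612.28 − $427.09 = $5,185.19
Federal tax withheld: $5,185.19 × 0.1342 = $695.85
State disability insurance: $5,612.28 × 0.0097 = $54.44
OASDI: $5,612.28 × 0.05 = $280.61
PFL insurance: $5,612.28 × 0.0093 = $52.19
Legal plan premium: $265.26
Charity payroll deduction: $205.41
Total deductions = $427.09 + $695.85 + $54.44 + $280.61 + $52.19 + $265.26 + $205.41 = $1,980.85
Net pay = $5,612.28 − $1,980.85 = $3,631.43

$3,631.43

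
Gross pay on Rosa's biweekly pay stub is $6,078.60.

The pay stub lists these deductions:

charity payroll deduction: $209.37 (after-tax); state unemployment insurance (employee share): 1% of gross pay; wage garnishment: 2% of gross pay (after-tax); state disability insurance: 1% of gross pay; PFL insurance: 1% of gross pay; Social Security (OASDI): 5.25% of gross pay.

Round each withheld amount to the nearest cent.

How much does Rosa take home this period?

State disability insurance: $6,078.60 × 0.01 = $60.79
State unemployment insurance (employee share): $6,078.60 × 0.01 = $60.79
PFL insurance: $6,078.60 × 0.01 = $60.79
Social Security (OASDI): $6,078.60 × 0.0525 = $319.13
Charity payroll deduction: $209.37
Wage garnishment: $6,078.60 × 0.02 = $121.57
Total deductions = $60.79 + $60.79 + $60.79 + $319.13 + $209.37 + $121.57 = $832.44
Net pay = $6,078.60 − $832.44 = $5,246.16

$5,246.16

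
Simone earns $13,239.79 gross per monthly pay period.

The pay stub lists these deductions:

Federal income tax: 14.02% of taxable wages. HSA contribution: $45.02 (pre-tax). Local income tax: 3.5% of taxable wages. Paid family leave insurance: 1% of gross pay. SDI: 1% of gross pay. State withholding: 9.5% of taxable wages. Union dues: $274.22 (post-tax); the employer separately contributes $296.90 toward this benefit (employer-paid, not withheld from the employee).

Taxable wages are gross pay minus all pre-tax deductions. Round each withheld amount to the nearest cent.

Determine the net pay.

HSA contribution: $45.02
Taxable wages = $13,239.79 − $45.02 = $13,194.77
Local income tax: $13,194.77 × 0.035 = $461.82
Federal income tax: $13,194.77 × 0.1402 = $1,849.91
State withholding: $13,194.77 × 0.095 = $1,253.50
Paid family leave insurance: $13,239.79 × 0.01 = $132.40
SDI: $13,239.79 × 0.01 = $132.40
Union dues: $274.22
(Employer's $296.90 toward union dues is not withheld from the employee.)
Total deductions = $45.02 + $461.82 + $1,849.91 + $1,253.50 + $132.40 + $132.40 + $274.22 = $4,149.27
Net pay = $13,239.79 − $4,149.27 = $9,090.52

$9,090.52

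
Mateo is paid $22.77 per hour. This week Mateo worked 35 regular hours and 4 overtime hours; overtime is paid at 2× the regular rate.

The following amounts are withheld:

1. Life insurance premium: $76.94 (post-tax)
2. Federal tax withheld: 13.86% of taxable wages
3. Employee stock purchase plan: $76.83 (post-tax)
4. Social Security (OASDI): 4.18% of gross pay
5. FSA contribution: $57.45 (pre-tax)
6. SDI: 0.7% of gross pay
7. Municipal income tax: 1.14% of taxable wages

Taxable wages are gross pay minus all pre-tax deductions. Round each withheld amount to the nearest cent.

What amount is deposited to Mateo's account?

Regular pay: 35 × $22.77 = $796.95
Overtime pay: 4 × $22.77 × 2 = $182.16
Gross pay = $796.95 + $182.16 = $979.11
FSA contribution: $57.45
Taxable wages = $979.11 − $57.45 = $921.66
Municipal income tax: $921.66 × 0.0114 = $10.51
Federal tax withheld: $921.66 × 0.1386 = $127.74
SDI: $979.11 × 0.007 = $6.85
Social Security (OASDI): $979.11 × 0.0418 = $40.93
Life insurance premium: $76.94
Employee stock purchase plan: $76.83
Total deductions = $57.45 + $10.51 + $127.74 + $6.85 + $40.93 + $76.94 + $76.83 = $397.25
Net pay = $979.11 − $397.25 = $581.86

$581.86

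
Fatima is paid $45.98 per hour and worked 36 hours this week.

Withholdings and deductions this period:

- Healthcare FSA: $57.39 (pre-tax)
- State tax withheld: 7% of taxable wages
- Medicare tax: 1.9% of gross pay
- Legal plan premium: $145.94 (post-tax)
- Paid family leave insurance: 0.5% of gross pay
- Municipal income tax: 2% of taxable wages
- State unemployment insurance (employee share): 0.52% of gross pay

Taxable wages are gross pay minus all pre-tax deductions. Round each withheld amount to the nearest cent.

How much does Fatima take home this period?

$1,259.80

Gross pay: 36 × $45.98 = $1,655.28
Healthcare FSA: $57.39
Taxable wages = $1,655.28 − $57.39 = $1,597.89
State tax withheld: $1,597.89 × 0.07 = $111.85
Municipal income tax: $1,597.89 × 0.02 = $31.96
Paid family leave insurance: $1,655.28 × 0.005 = $8.28
State unemployment insurance (employee share): $1,655.28 × 0.0052 = $8.61
Medicare tax: $1,655.28 × 0.019 = $31.45
Legal plan premium: $145.94
Total deductions = $57.39 + $111.85 + $31.96 + $8.28 + $8.61 + $31.45 + $145.94 = $395.48
Net pay = $1,655.28 − $395.48 = $1,259.80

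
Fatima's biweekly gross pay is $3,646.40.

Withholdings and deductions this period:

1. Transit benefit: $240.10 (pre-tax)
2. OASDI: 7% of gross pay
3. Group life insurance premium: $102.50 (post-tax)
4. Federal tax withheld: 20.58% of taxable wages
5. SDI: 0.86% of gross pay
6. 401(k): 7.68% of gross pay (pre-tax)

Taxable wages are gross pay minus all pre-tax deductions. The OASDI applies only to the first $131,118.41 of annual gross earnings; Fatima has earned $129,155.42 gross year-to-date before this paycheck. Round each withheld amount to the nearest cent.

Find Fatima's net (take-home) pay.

$2,211.61

Transit benefit: $240.10
401(k): $3,646.40 × 0.0768 = $280.04
Pre-tax total = $240.10 + $280.04 = $520.14
Taxable wages = $3,646.40 − $520.14 = $3,126.26
Federal tax withheld: $3,126.26 × 0.2058 = $643.38
OASDI: only $131,118.41 − $129,155.42 = $1,962.99 of this check is subject → $1,962.99 × 0.07 = $137.41
SDI: $3,646.40 × 0.0086 = $31.36
Group life insurance premium: $102.50
Total deductions = $240.10 + $280.04 + $643.38 + $137.41 + $31.36 + $102.50 = $1,434.79
Net pay = $3,646.40 − $1,434.79 = $2,211.61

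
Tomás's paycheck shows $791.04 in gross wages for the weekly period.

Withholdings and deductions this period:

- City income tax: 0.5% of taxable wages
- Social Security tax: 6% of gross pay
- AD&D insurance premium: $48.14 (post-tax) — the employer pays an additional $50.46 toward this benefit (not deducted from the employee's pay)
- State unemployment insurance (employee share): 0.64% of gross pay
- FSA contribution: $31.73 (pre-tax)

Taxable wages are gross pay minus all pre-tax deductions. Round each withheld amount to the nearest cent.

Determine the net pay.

$654.85

FSA contribution: $31.73
Taxable wages = $791.04 − $31.73 = $759.31
City income tax: $759.31 × 0.005 = $3.80
State unemployment insurance (employee share): $791.04 × 0.0064 = $5.06
Social Security tax: $791.04 × 0.06 = $47.46
AD&D insurance premium: $48.14
(Employer's $50.46 toward AD&D insurance premium is not withheld from the employee.)
Total deductions = $31.73 + $3.80 + $5.06 + $47.46 + $48.14 = $136.19
Net pay = $791.04 − $136.19 = $654.85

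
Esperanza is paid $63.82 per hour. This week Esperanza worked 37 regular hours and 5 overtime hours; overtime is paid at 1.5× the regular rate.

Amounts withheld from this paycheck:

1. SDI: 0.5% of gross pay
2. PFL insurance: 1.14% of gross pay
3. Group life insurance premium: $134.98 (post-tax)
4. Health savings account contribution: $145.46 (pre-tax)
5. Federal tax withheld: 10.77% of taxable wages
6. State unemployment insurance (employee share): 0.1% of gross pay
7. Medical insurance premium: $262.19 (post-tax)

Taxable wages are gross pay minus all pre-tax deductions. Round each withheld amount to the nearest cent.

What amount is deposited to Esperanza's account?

Regular pay: 37 × $63.82 = $2361.34
Overtime pay: 5 × $63.82 × 1.5 = $478.65
Gross pay = $2361.34 + $478.65 = $2839.99
Health savings account contribution: $145.46
Taxable wages = $2839.99 − $145.46 = $2694.53
Federal tax withheld: $2694.53 × 0.1077 = $290.20
SDI: $2839.99 × 0.005 = $14.20
State unemployment insurance (employee share): $2839.99 × 0.001 = $2.84
PFL insurance: $2839.99 × 0.0114 = $32.38
Medical insurance premium: $262.19
Group life insurance premium: $134.98
Total deductions = $145.46 + $290.20 + $14.20 + $2.84 + $32.38 + $262.19 + $134.98 = $882.25
Net pay = $2839.99 − $882.25 = $1957.74

$1957.74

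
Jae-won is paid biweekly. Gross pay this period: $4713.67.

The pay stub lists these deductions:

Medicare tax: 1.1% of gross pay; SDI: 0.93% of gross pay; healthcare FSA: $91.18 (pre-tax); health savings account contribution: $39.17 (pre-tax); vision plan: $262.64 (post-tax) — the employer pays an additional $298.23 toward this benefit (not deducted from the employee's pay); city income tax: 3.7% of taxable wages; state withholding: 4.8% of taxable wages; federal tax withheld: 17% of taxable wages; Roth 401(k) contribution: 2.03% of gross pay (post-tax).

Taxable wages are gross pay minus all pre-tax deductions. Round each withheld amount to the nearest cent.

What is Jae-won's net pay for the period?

$2960.56

Health savings account contribution: $39.17
Healthcare FSA: $91.18
Pre-tax total = $39.17 + $91.18 = $130.35
Taxable wages = $4713.67 − $130.35 = $4583.32
Federal tax withheld: $4583.32 × 0.17 = $779.16
State withholding: $4583.32 × 0.048 = $220.00
City income tax: $4583.32 × 0.037 = $169.58
SDI: $4713.67 × 0.0093 = $43.84
Medicare tax: $4713.67 × 0.011 = $51.85
Roth 401(k) contribution: $4713.67 × 0.0203 = $95.69
Vision plan: $262.64
(Employer's $298.23 toward vision plan is not withheld from the employee.)
Total deductions = $39.17 + $91.18 + $779.16 + $220.00 + $169.58 + $43.84 + $51.85 + $95.69 + $262.64 = $1753.11
Net pay = $4713.67 − $1753.11 = $2960.56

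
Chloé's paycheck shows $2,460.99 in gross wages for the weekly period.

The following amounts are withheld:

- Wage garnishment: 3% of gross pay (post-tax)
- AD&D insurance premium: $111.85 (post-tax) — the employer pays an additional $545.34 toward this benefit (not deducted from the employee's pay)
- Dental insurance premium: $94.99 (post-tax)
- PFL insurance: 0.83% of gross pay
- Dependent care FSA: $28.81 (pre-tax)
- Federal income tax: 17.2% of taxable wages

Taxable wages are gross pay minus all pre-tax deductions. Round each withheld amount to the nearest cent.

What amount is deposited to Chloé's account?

$1,712.75

Dependent care FSA: $28.81
Taxable wages = $2,460.99 − $28.81 = $2,432.18
Federal income tax: $2,432.18 × 0.172 = $418.33
PFL insurance: $2,460.99 × 0.0083 = $20.43
Dental insurance premium: $94.99
Wage garnishment: $2,460.99 × 0.03 = $73.83
AD&D insurance premium: $111.85
(Employer's $545.34 toward AD&D insurance premium is not withheld from the employee.)
Total deductions = $28.81 + $418.33 + $20.43 + $94.99 + $73.83 + $111.85 = $748.24
Net pay = $2,460.99 − $748.24 = $1,712.75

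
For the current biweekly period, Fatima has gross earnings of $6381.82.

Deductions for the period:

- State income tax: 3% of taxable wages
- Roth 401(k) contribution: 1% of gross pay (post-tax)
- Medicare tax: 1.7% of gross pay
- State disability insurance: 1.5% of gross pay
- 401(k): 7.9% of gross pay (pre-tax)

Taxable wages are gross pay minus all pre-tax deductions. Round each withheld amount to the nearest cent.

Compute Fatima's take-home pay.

401(k): $6381.82 × 0.079 = $504.16
Taxable wages = $6381.82 − $504.16 = $5877.66
State income tax: $5877.66 × 0.03 = $176.33
State disability insurance: $6381.82 × 0.015 = $95.73
Medicare tax: $6381.82 × 0.017 = $108.49
Roth 401(k) contribution: $6381.82 × 0.01 = $63.82
Total deductions = $504.16 + $176.33 + $95.73 + $108.49 + $63.82 = $948.53
Net pay = $6381.82 − $948.53 = $5433.29

$5433.29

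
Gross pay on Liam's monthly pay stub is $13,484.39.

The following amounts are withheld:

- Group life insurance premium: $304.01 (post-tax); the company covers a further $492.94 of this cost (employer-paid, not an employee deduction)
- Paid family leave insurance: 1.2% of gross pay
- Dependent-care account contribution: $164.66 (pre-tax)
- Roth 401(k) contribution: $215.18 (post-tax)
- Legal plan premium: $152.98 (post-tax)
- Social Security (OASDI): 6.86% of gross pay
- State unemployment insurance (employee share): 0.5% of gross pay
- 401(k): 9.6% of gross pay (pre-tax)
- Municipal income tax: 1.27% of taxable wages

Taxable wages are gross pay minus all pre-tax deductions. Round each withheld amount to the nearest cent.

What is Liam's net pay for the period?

Dependent-care account contribution: $164.66
401(k): $13,484.39 × 0.096 = $1,294.50
Pre-tax total = $164.66 + $1,294.50 = $1,459.16
Taxable wages = $13,484.39 − $1,459.16 = $12,025.23
Municipal income tax: $12,025.23 × 0.0127 = $152.72
Paid family leave insurance: $13,484.39 × 0.012 = $161.81
State unemployment insurance (employee share): $13,484.39 × 0.005 = $67.42
Social Security (OASDI): $13,484.39 × 0.0686 = $925.03
Legal plan premium: $152.98
Group life insurance premium: $304.01
Roth 401(k) contribution: $215.18
(Employer's $492.94 toward group life insurance premium is not withheld from the employee.)
Total deductions = $164.66 + $1,294.50 + $152.72 + $161.81 + $67.42 + $925.03 + $152.98 + $304.01 + $215.18 = $3,438.31
Net pay = $13,484.39 − $3,438.31 = $10,046.08

$10,046.08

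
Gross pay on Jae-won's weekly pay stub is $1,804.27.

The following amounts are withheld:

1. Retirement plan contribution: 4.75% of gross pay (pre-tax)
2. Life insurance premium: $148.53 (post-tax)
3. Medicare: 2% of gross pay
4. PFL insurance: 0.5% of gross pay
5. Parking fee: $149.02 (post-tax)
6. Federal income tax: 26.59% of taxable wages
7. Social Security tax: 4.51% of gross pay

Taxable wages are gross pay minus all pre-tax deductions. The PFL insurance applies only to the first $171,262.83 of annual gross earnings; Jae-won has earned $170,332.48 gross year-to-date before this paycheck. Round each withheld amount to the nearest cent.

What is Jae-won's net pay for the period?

Retirement plan contribution: $1,804.27 × 0.0475 = $85.70
Taxable wages = $1,804.27 − $85.70 = $1,718.57
Federal income tax: $1,718.57 × 0.2659 = $456.97
PFL insurance: only $171,262.83 − $170,332.48 = $930.35 of this check is subject → $930.35 × 0.005 = $4.65
Medicare: $1,804.27 × 0.02 = $36.09
Social Security tax: $1,804.27 × 0.0451 = $81.37
Life insurance premium: $148.53
Parking fee: $149.02
Total deductions = $85.70 + $456.97 + $4.65 + $36.09 + $81.37 + $148.53 + $149.02 = $962.33
Net pay = $1,804.27 − $962.33 = $841.94

$841.94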